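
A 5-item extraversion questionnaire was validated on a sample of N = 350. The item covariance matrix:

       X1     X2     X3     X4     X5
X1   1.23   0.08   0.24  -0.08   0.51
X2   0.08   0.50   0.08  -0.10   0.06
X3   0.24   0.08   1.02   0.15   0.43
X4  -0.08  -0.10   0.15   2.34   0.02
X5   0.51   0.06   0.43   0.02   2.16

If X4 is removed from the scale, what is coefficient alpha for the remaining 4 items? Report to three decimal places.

Remaining items: X1, X2, X3, X5 (k = 4).
sum of item variances = 1.23 + 0.50 + 1.02 + 2.16 = 4.91
total variance = 4.91 + 2 × 1.40 = 7.71
α (item deleted) = (4/3)·(1 − 4.91/7.71) = 0.484

α = 0.484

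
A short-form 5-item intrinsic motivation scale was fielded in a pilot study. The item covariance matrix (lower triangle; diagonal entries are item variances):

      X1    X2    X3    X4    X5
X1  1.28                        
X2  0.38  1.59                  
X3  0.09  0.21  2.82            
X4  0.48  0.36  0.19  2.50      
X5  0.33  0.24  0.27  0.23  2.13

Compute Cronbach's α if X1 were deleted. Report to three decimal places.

α = 0.332

Remaining items: X2, X3, X4, X5 (k = 4).
Σσ²ᵢ = 1.59 + 2.82 + 2.50 + 2.13 = 9.04
σ²_total = 9.04 + 2 × 1.50 = 12.04
α (item deleted) = (4/3)·(1 − 9.04/12.04) = 0.332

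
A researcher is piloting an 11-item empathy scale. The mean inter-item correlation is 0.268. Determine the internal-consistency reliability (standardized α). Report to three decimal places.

Standardized α = k·r̄ / (1 + (k−1)·r̄) = 11 × 0.268 / (1 + 10 × 0.268)
  = 2.9480 / 3.6800 = 0.801

standardized α = 0.801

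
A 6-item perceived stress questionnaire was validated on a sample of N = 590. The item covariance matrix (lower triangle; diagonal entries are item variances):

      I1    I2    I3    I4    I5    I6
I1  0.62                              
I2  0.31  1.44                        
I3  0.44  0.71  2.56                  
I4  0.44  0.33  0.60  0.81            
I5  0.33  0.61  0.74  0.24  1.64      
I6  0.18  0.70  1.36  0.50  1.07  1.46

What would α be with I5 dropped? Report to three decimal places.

Remaining items: I1, I2, I3, I4, I6 (k = 5).
Σσᵢ² = 0.62 + 1.44 + 2.56 + 0.81 + 1.46 = 6.89
Var(T) = 6.89 + 2 × 5.57 = 18.03
α (item deleted) = (5/4)·(1 − 6.89/18.03) = 0.772

α = 0.772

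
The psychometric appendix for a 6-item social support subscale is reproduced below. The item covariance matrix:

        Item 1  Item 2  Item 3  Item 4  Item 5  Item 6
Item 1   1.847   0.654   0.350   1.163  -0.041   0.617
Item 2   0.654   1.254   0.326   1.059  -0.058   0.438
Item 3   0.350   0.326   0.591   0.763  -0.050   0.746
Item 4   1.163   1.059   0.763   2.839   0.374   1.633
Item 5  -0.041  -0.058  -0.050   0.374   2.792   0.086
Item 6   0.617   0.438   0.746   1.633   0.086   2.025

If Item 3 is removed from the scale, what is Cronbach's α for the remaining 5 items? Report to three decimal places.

Remaining items: Item 1, Item 2, Item 4, Item 5, Item 6 (k = 5).
Σσᵢ² = 1.847 + 1.254 + 2.839 + 2.792 + 2.025 = 10.757
Var(T) = 10.757 + 2 × 5.925 = 22.607
α (item deleted) = (5/4)·(1 − 10.757/22.607) = 0.655

Cronbach's α = 0.655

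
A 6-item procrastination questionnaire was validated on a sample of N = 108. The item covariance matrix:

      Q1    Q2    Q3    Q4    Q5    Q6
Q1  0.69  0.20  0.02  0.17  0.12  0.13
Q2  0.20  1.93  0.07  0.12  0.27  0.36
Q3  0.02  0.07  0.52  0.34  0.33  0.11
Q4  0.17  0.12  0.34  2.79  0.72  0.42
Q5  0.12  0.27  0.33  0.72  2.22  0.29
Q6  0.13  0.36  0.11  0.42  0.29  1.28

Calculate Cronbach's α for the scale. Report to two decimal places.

Σσᵢ² = 0.69 + 1.93 + 0.52 + 2.79 + 2.22 + 1.28 = 9.43
Sum of the distinct covariances = 3.67
σ²_total = 9.43 + 2 × 3.67 = 16.77
α = (k/(k−1))·(1 − Σσᵢ²/σ²_total) = (6/5)·(1 − 9.43/16.77) = 0.53

Cronbach's α = 0.53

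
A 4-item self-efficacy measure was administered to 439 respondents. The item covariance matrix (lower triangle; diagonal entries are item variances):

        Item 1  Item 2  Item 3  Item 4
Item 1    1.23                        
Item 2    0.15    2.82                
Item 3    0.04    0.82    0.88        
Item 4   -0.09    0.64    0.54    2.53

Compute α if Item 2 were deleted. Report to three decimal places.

Remaining items: Item 1, Item 3, Item 4 (k = 3).
sum of item variances = 1.23 + 0.88 + 2.53 = 4.64
Var(T) = 4.64 + 2 × 0.49 = 5.62
α (item deleted) = (3/2)·(1 − 4.64/5.62) = 0.262

α = 0.262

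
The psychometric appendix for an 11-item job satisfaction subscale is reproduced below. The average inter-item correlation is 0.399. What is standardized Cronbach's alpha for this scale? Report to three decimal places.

Standardized α = k·r̄ / (1 + (k−1)·r̄) = 11 × 0.399 / (1 + 10 × 0.399)
  = 4.3890 / 4.9900 = 0.880

standardized Cronbach's alpha = 0.880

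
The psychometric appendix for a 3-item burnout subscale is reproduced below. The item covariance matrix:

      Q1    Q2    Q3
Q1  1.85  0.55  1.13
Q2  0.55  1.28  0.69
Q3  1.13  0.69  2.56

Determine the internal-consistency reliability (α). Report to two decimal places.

α = 0.68

ΣVar(i) = 1.85 + 1.28 + 2.56 = 5.69
Sum of off-diagonal covariances = 2.37
σ²_T = 5.69 + 2 × 2.37 = 10.43
α = (k/(k−1))·(1 − ΣVar(i)/σ²_T) = (3/2)·(1 − 5.69/10.43) = 0.68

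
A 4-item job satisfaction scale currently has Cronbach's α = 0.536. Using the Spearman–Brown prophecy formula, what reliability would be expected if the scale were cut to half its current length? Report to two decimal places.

Length factor m = 1/2
α' = m·α / (1 − (1−m)·α)
   = 1/2 × 0.536 / (1 − (1 − 1/2) × 0.536)
   = 0.2680 / 0.7320 = 0.37

predicted reliability = 0.37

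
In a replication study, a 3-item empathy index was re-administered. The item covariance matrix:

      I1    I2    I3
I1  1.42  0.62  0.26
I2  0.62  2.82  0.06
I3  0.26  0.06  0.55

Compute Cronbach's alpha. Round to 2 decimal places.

α = 0.42

Σσᵢ² = 1.42 + 2.82 + 0.55 = 4.79
Σ_{i<j} σ_ij = 0.94
σ²_T = 4.79 + 2 × 0.94 = 6.67
α = (k/(k−1))·(1 − Σσᵢ²/σ²_T) = (3/2)·(1 − 4.79/6.67) = 0.42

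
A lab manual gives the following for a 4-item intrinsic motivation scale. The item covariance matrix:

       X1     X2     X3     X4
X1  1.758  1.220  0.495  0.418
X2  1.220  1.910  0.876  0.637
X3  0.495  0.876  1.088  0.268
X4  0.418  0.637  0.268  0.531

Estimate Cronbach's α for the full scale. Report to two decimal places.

α = 0.80

sum of item variances = 1.758 + 1.910 + 1.088 + 0.531 = 5.287
Sum of the distinct covariances = 3.914
σ²_total = 5.287 + 2 × 3.914 = 13.115
α = (k/(k−1))·(1 − sum of item variances/σ²_total) = (4/3)·(1 − 5.287/13.115) = 0.80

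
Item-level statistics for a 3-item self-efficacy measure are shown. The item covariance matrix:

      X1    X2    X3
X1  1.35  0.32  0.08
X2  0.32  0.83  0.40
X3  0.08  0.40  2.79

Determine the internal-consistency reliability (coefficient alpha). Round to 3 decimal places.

sum of item variances = 1.35 + 0.83 + 2.79 = 4.97
Σ_{i<j} σ_ij = 0.80
Var(T) = 4.97 + 2 × 0.80 = 6.57
α = (k/(k−1))·(1 − sum of item variances/Var(T)) = (3/2)·(1 − 4.97/6.57) = 0.365

α = 0.365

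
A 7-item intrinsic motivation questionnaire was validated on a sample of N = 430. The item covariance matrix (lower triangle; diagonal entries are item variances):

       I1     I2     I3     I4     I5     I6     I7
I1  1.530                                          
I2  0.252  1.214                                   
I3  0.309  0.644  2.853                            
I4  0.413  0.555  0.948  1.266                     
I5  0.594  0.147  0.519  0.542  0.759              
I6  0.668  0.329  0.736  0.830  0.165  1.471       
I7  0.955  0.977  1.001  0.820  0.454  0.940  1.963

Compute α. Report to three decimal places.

Σσᵢ² = 1.530 + 1.214 + 2.853 + 1.266 + 0.759 + 1.471 + 1.963 = 11.056
Sum of off-diagonal covariances = 12.798
σ²_total = 11.056 + 2 × 12.798 = 36.652
α = (k/(k−1))·(1 − Σσᵢ²/σ²_total) = (7/6)·(1 − 11.056/36.652) = 0.815

α = 0.815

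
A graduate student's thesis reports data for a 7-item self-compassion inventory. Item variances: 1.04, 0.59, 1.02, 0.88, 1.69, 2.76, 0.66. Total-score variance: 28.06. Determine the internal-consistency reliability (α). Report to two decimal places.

Σσᵢ² = 1.04 + 0.59 + 1.02 + 0.88 + 1.69 + 2.76 + 0.66 = 8.64
α = (k/(k−1))·(1 − Σσᵢ²/Var(T)) = (7/6)·(1 − 8.64/28.06) = 0.81

α = 0.81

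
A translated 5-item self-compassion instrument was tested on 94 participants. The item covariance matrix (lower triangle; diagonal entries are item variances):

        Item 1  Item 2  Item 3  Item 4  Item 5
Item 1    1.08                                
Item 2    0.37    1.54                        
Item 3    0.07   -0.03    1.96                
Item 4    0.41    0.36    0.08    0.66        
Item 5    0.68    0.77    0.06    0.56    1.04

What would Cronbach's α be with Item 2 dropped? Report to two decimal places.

α = 0.59

Remaining items: Item 1, Item 3, Item 4, Item 5 (k = 4).
Σσᵢ² = 1.08 + 1.96 + 0.66 + 1.04 = 4.74
σ²_total = 4.74 + 2 × 1.86 = 8.46
α (item deleted) = (4/3)·(1 − 4.74/8.46) = 0.59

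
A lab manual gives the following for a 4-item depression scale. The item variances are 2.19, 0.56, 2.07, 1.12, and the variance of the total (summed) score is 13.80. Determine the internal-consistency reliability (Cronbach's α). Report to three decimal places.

α = 0.759

Σσᵢ² = 2.19 + 0.56 + 2.07 + 1.12 = 5.94
α = (k/(k−1))·(1 − Σσᵢ²/σ²_total) = (4/3)·(1 − 5.94/13.80) = 0.759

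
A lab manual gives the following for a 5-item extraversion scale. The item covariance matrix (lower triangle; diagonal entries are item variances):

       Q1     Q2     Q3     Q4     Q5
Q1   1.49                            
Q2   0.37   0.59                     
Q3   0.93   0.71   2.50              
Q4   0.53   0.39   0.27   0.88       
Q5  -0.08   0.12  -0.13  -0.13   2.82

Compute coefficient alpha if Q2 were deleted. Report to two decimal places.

Remaining items: Q1, Q3, Q4, Q5 (k = 4).
ΣVar(i) = 1.49 + 2.50 + 0.88 + 2.82 = 7.69
Var(T) = 7.69 + 2 × 1.39 = 10.47
α (item deleted) = (4/3)·(1 − 7.69/10.47) = 0.35

coefficient alpha = 0.35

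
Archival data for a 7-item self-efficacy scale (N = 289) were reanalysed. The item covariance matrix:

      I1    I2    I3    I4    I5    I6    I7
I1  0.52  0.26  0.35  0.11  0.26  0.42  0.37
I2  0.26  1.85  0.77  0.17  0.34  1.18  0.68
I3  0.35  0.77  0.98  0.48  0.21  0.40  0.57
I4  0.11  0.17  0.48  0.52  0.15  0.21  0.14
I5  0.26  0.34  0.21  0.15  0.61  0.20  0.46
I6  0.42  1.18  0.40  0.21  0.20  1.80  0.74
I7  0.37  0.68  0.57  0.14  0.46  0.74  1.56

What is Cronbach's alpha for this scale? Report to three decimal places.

ΣVar(i) = 0.52 + 1.85 + 0.98 + 0.52 + 0.61 + 1.80 + 1.56 = 7.84
Σ_{i<j} σ_ij = 8.47
σ²_T = 7.84 + 2 × 8.47 = 24.78
α = (k/(k−1))·(1 − ΣVar(i)/σ²_T) = (7/6)·(1 − 7.84/24.78) = 0.798

Cronbach's alpha = 0.798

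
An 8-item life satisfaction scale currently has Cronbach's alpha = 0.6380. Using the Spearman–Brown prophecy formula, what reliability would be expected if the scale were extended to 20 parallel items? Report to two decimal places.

predicted reliability = 0.82

Length factor m = 20/8 = 2.5000
α' = m·α / (1 + (m−1)·α)
   = 20/8 × 0.6380 / (1 + (20/8 − 1) × 0.6380)
   = 1.5950 / 1.9570 = 0.82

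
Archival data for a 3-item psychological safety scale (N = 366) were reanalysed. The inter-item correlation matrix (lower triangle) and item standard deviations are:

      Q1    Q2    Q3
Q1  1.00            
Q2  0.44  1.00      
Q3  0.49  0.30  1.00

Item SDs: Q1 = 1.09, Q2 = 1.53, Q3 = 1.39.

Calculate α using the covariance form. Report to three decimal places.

α = 0.655

Σσ²ᵢ = 1.09² + 1.53² + 1.39² = 5.4611
Covariances σ_ij = r_ij · s_i · s_j:
  σ(Q1,Q2) = 0.44 × 1.09 × 1.53 = 0.7338
  σ(Q1,Q3) = 0.49 × 1.09 × 1.39 = 0.7424
  σ(Q2,Q3) = 0.30 × 1.53 × 1.39 = 0.6380
σ²_T = Σσ²ᵢ + 2·Σσ_ij = 5.4611 + 2 × 2.1142 = 9.6895
α = (3/2)·(1 − 5.4611/9.6895) = 0.655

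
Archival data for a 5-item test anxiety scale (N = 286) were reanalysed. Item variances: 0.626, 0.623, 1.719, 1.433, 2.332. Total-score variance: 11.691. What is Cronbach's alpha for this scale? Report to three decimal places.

sum of item variances = 0.626 + 0.623 + 1.719 + 1.433 + 2.332 = 6.733
α = (k/(k−1))·(1 − sum of item variances/σ²_total) = (5/4)·(1 − 6.733/11.691) = 0.530

α = 0.530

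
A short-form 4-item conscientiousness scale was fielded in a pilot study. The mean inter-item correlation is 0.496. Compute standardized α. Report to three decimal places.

Standardized α = k·r̄ / (1 + (k−1)·r̄) = 4 × 0.496 / (1 + 3 × 0.496)
  = 1.9840 / 2.4880 = 0.797

standardized α = 0.797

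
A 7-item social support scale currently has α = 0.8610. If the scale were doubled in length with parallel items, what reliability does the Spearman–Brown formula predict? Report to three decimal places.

Length factor m = 2
α' = m·α / (1 + (m−1)·α)
   = 2 × 0.8610 / (1 + (2 − 1) × 0.8610)
   = 1.7220 / 1.8610 = 0.925

predicted reliability = 0.925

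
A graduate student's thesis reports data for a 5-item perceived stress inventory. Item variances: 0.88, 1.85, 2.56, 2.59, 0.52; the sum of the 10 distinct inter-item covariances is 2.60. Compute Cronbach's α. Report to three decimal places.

α = 0.478

Σσ²ᵢ = 0.88 + 1.85 + 2.56 + 2.59 + 0.52 = 8.40
Sum of distinct covariances = 2.60
Var(T) = Σσ²ᵢ + 2·Σcov = 8.40 + 2 × 2.60 = 13.60
α = (5/4)·(1 − 8.40/13.60) = 0.478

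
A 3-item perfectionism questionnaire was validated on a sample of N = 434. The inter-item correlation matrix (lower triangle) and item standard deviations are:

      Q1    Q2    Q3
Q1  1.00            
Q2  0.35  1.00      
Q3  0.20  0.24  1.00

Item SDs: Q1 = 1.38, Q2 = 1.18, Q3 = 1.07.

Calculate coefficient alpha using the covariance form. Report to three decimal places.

α = 0.517

Σσ²ᵢ = 1.38² + 1.18² + 1.07² = 4.4417
Covariances σ_ij = r_ij · s_i · s_j:
  σ(Q1,Q2) = 0.35 × 1.38 × 1.18 = 0.5699
  σ(Q1,Q3) = 0.20 × 1.38 × 1.07 = 0.2953
  σ(Q2,Q3) = 0.24 × 1.18 × 1.07 = 0.3030
σ²_T = Σσ²ᵢ + 2·Σσ_ij = 4.4417 + 2 × 1.1682 = 6.7781
α = (3/2)·(1 − 4.4417/6.7781) = 0.517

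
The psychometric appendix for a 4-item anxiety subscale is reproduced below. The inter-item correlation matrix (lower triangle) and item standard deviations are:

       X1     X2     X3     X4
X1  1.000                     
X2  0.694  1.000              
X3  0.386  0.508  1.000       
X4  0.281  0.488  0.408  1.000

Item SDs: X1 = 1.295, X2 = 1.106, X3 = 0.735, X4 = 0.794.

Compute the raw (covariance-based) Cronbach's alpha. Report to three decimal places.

Σσ²ᵢ = 1.295² + 1.106² + 0.735² + 0.794² = 4.0709
Covariances σ_ij = r_ij · s_i · s_j:
  σ(X1,X2) = 0.694 × 1.295 × 1.106 = 0.9940
  σ(X1,X3) = 0.386 × 1.295 × 0.735 = 0.3674
  σ(X1,X4) = 0.281 × 1.295 × 0.794 = 0.2889
  σ(X2,X3) = 0.508 × 1.106 × 0.735 = 0.4130
  σ(X2,X4) = 0.488 × 1.106 × 0.794 = 0.4285
  σ(X3,X4) = 0.408 × 0.735 × 0.794 = 0.2381
σ²_T = Σσ²ᵢ + 2·Σσ_ij = 4.0709 + 2 × 2.7299 = 9.5307
α = (4/3)·(1 − 4.0709/9.5307) = 0.764

α = 0.764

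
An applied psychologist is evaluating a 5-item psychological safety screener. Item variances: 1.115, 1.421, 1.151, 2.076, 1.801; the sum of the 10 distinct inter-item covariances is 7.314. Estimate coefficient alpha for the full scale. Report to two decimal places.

Σσᵢ² = 1.115 + 1.421 + 1.151 + 2.076 + 1.801 = 7.564
Sum of distinct covariances = 7.314
total variance = Σσᵢ² + 2·Σcov = 7.564 + 2 × 7.314 = 22.192
α = (5/4)·(1 − 7.564/22.192) = 0.82

coefficient alpha = 0.82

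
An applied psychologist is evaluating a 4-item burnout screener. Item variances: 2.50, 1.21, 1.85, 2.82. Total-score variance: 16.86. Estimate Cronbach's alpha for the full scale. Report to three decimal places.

Cronbach's alpha = 0.671

Σσ²ᵢ = 2.50 + 1.21 + 1.85 + 2.82 = 8.38
α = (k/(k−1))·(1 − Σσ²ᵢ/total variance) = (4/3)·(1 − 8.38/16.86) = 0.671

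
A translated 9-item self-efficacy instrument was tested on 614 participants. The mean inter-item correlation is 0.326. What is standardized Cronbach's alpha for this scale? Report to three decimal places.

Standardized α = k·r̄ / (1 + (k−1)·r̄) = 9 × 0.326 / (1 + 8 × 0.326)
  = 2.9340 / 3.6080 = 0.813

standardized Cronbach's alpha = 0.813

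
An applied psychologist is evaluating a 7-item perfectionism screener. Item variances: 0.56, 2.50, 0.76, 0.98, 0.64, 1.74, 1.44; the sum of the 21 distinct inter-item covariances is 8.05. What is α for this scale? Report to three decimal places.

α = 0.760

sum of item variances = 0.56 + 2.50 + 0.76 + 0.98 + 0.64 + 1.74 + 1.44 = 8.62
Sum of distinct covariances = 8.05
σ²_T = sum of item variances + 2·Σcov = 8.62 + 2 × 8.05 = 24.72
α = (7/6)·(1 − 8.62/24.72) = 0.760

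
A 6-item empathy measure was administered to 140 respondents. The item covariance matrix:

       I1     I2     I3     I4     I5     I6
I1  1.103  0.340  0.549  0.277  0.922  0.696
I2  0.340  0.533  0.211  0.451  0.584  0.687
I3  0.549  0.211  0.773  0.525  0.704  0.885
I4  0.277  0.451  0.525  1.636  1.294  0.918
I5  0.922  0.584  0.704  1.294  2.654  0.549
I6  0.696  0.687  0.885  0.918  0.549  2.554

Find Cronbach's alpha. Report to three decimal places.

Σσᵢ² = 1.103 + 0.533 + 0.773 + 1.636 + 2.654 + 2.554 = 9.253
Σ_{i<j} σ_ij = 9.592
Var(T) = 9.253 + 2 × 9.592 = 28.437
α = (k/(k−1))·(1 − Σσᵢ²/Var(T)) = (6/5)·(1 − 9.253/28.437) = 0.810

α = 0.810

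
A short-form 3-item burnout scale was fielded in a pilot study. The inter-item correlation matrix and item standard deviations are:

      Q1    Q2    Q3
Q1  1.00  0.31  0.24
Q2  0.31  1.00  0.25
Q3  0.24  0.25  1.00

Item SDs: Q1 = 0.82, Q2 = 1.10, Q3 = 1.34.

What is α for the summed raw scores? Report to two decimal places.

Σσ²ᵢ = 0.82² + 1.10² + 1.34² = 3.6780
Covariances σ_ij = r_ij · s_i · s_j:
  σ(Q1,Q2) = 0.31 × 0.82 × 1.10 = 0.2796
  σ(Q1,Q3) = 0.24 × 0.82 × 1.34 = 0.2637
  σ(Q2,Q3) = 0.25 × 1.10 × 1.34 = 0.3685
σ²_T = Σσ²ᵢ + 2·Σσ_ij = 3.6780 + 2 × 0.9118 = 5.5016
α = (3/2)·(1 − 3.6780/5.5016) = 0.50

α = 0.50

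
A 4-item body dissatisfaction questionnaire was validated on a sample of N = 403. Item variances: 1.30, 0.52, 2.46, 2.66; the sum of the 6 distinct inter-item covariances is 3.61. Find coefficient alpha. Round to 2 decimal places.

α = 0.68

ΣVar(i) = 1.30 + 0.52 + 2.46 + 2.66 = 6.94
Sum of distinct covariances = 3.61
total variance = ΣVar(i) + 2·Σcov = 6.94 + 2 × 3.61 = 14.16
α = (4/3)·(1 − 6.94/14.16) = 0.68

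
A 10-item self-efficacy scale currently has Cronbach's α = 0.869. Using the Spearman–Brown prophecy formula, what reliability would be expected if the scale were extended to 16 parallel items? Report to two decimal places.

predicted reliability = 0.91

Length factor m = 16/10 = 1.6000
α' = m·α / (1 + (m−1)·α)
   = 16/10 × 0.869 / (1 + (16/10 − 1) × 0.869)
   = 1.3904 / 1.5214 = 0.91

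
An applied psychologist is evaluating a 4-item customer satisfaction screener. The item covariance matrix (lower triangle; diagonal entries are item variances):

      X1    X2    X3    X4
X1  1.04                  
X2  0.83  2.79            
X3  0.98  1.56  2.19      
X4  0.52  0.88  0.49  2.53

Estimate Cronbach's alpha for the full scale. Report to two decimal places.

α = 0.74

Σσᵢ² = 1.04 + 2.79 + 2.19 + 2.53 = 8.55
Sum of off-diagonal covariances = 5.26
σ²_total = 8.55 + 2 × 5.26 = 19.07
α = (k/(k−1))·(1 − Σσᵢ²/σ²_total) = (4/3)·(1 − 8.55/19.07) = 0.74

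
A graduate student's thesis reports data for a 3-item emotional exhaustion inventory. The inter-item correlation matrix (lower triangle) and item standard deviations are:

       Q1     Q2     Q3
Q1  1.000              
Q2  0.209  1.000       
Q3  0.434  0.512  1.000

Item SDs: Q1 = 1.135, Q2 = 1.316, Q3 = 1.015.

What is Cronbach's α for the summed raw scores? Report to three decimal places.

α = 0.637

Σσ²ᵢ = 1.135² + 1.316² + 1.015² = 4.0503
Covariances σ_ij = r_ij · s_i · s_j:
  σ(Q1,Q2) = 0.209 × 1.135 × 1.316 = 0.3122
  σ(Q1,Q3) = 0.434 × 1.135 × 1.015 = 0.5000
  σ(Q2,Q3) = 0.512 × 1.316 × 1.015 = 0.6839
σ²_T = Σσ²ᵢ + 2·Σσ_ij = 4.0503 + 2 × 1.4961 = 7.0425
α = (3/2)·(1 − 4.0503/7.0425) = 0.637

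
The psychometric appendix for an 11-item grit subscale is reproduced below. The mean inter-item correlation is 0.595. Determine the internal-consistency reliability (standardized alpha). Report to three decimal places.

Standardized α = k·r̄ / (1 + (k−1)·r̄) = 11 × 0.595 / (1 + 10 × 0.595)
  = 6.5450 / 6.9500 = 0.942

standardized alpha = 0.942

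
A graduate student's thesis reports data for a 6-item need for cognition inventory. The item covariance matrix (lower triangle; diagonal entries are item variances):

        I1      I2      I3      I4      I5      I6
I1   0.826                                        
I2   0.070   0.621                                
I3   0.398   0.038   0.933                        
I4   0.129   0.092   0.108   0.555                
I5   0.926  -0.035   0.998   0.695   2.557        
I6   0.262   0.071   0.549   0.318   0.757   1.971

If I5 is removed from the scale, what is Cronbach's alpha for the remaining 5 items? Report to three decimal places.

α = 0.567

Remaining items: I1, I2, I3, I4, I6 (k = 5).
Σσ²ᵢ = 0.826 + 0.621 + 0.933 + 0.555 + 1.971 = 4.906
σ²_total = 4.906 + 2 × 2.035 = 8.976
α (item deleted) = (5/4)·(1 − 4.906/8.976) = 0.567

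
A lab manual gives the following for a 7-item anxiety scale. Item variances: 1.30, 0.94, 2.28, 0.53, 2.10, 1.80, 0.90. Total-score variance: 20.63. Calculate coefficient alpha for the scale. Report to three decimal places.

sum of item variances = 1.30 + 0.94 + 2.28 + 0.53 + 2.10 + 1.80 + 0.90 = 9.85
α = (k/(k−1))·(1 − sum of item variances/total variance) = (7/6)·(1 − 9.85/20.63) = 0.610

α = 0.610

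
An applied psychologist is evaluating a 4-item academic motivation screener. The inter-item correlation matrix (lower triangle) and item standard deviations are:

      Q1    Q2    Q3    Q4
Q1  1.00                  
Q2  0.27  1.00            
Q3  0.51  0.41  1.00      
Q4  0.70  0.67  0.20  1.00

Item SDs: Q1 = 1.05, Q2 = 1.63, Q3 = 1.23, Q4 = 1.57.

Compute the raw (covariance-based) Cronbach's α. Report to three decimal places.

α = 0.764

Σσ²ᵢ = 1.05² + 1.63² + 1.23² + 1.57² = 7.7372
Covariances σ_ij = r_ij · s_i · s_j:
  σ(Q1,Q2) = 0.27 × 1.05 × 1.63 = 0.4621
  σ(Q1,Q3) = 0.51 × 1.05 × 1.23 = 0.6587
  σ(Q1,Q4) = 0.70 × 1.05 × 1.57 = 1.1540
  σ(Q2,Q3) = 0.41 × 1.63 × 1.23 = 0.8220
  σ(Q2,Q4) = 0.67 × 1.63 × 1.57 = 1.7146
  σ(Q3,Q4) = 0.20 × 1.23 × 1.57 = 0.3862
σ²_T = Σσ²ᵢ + 2·Σσ_ij = 7.7372 + 2 × 5.1976 = 18.1324
α = (4/3)·(1 − 7.7372/18.1324) = 0.764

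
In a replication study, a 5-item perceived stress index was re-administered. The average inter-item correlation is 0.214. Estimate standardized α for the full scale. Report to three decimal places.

Standardized α = k·r̄ / (1 + (k−1)·r̄) = 5 × 0.214 / (1 + 4 × 0.214)
  = 1.0700 / 1.8560 = 0.577

standardized α = 0.577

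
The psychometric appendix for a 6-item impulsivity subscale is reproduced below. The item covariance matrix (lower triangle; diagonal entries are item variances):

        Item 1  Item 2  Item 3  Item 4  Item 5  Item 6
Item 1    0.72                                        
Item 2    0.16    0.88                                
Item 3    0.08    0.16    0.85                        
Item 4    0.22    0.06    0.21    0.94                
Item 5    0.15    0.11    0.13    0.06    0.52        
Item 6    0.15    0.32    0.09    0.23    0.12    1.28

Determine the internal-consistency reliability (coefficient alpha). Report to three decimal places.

Σσ²ᵢ = 0.72 + 0.88 + 0.85 + 0.94 + 0.52 + 1.28 = 5.19
Σ_{i<j} σ_ij = 2.25
σ²_total = 5.19 + 2 × 2.25 = 9.69
α = (k/(k−1))·(1 − Σσ²ᵢ/σ²_total) = (6/5)·(1 − 5.19/9.69) = 0.557

α = 0.557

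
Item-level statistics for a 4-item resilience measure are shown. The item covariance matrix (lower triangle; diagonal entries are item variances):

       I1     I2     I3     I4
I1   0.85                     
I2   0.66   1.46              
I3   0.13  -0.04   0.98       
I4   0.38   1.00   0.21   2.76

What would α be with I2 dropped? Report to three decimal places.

Remaining items: I1, I3, I4 (k = 3).
Σσ²ᵢ = 0.85 + 0.98 + 2.76 = 4.59
Var(T) = 4.59 + 2 × 0.72 = 6.03
α (item deleted) = (3/2)·(1 − 4.59/6.03) = 0.358

α = 0.358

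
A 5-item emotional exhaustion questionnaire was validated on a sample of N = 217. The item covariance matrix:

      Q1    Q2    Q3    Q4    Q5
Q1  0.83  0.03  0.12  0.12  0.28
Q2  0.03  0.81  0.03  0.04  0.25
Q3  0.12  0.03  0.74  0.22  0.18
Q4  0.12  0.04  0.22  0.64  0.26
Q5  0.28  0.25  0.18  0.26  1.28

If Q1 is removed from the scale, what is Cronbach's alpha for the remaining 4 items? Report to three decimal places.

α = 0.481

Remaining items: Q2, Q3, Q4, Q5 (k = 4).
Σσᵢ² = 0.81 + 0.74 + 0.64 + 1.28 = 3.47
total variance = 3.47 + 2 × 0.98 = 5.43
α (item deleted) = (4/3)·(1 − 3.47/5.43) = 0.481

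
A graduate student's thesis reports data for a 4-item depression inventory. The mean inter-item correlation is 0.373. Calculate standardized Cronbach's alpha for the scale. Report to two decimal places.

Standardized α = k·r̄ / (1 + (k−1)·r̄) = 4 × 0.373 / (1 + 3 × 0.373)
  = 1.4920 / 2.1190 = 0.70

α = 0.70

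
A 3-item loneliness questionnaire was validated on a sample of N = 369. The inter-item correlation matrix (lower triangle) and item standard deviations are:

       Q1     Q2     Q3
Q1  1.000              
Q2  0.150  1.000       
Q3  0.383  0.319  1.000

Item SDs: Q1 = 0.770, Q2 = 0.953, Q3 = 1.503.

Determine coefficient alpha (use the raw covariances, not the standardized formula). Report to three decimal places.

coefficient alpha = 0.524

Σσ²ᵢ = 0.770² + 0.953² + 1.503² = 3.7601
Covariances σ_ij = r_ij · s_i · s_j:
  σ(Q1,Q2) = 0.150 × 0.770 × 0.953 = 0.1101
  σ(Q1,Q3) = 0.383 × 0.770 × 1.503 = 0.4432
  σ(Q2,Q3) = 0.319 × 0.953 × 1.503 = 0.4569
σ²_T = Σσ²ᵢ + 2·Σσ_ij = 3.7601 + 2 × 1.0102 = 5.7805
α = (3/2)·(1 − 3.7601/5.7805) = 0.524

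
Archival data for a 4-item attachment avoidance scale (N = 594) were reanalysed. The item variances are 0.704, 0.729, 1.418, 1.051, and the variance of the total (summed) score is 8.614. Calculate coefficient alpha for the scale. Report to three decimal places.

α = 0.729

Σσ²ᵢ = 0.704 + 0.729 + 1.418 + 1.051 = 3.902
α = (k/(k−1))·(1 − Σσ²ᵢ/total variance) = (4/3)·(1 − 3.902/8.614) = 0.729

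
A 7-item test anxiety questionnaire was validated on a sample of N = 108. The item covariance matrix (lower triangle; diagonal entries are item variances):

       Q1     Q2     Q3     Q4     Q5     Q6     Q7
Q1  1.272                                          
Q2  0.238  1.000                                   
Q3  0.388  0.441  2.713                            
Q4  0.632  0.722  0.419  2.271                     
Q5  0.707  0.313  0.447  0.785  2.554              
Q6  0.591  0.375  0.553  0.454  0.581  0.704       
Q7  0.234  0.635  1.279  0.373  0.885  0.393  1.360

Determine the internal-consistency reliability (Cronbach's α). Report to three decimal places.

α = 0.768

sum of item variances = 1.272 + 1.000 + 2.713 + 2.271 + 2.554 + 0.704 + 1.360 = 11.874
Sum of off-diagonal covariances = 11.445
σ²_total = 11.874 + 2 × 11.445 = 34.764
α = (k/(k−1))·(1 − sum of item variances/σ²_total) = (7/6)·(1 − 11.874/34.764) = 0.768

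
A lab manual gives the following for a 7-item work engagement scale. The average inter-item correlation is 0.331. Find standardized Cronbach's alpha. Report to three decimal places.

Standardized α = k·r̄ / (1 + (k−1)·r̄) = 7 × 0.331 / (1 + 6 × 0.331)
  = 2.3170 / 2.9860 = 0.776

standardized Cronbach's alpha = 0.776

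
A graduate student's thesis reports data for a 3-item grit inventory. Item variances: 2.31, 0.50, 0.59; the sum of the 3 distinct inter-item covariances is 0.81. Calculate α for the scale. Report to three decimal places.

Σσ²ᵢ = 2.31 + 0.50 + 0.59 = 3.40
Sum of distinct covariances = 0.81
σ²_total = Σσ²ᵢ + 2·Σcov = 3.40 + 2 × 0.81 = 5.02
α = (3/2)·(1 − 3.40/5.02) = 0.484

α = 0.484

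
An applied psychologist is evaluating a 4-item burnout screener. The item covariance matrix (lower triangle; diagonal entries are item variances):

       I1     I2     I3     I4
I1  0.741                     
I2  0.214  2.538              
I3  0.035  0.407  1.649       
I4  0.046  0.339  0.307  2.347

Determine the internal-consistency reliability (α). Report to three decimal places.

α = 0.361

ΣVar(i) = 0.741 + 2.538 + 1.649 + 2.347 = 7.275
Sum of the distinct covariances = 1.348
Var(T) = 7.275 + 2 × 1.348 = 9.971
α = (k/(k−1))·(1 − ΣVar(i)/Var(T)) = (4/3)·(1 − 7.275/9.971) = 0.361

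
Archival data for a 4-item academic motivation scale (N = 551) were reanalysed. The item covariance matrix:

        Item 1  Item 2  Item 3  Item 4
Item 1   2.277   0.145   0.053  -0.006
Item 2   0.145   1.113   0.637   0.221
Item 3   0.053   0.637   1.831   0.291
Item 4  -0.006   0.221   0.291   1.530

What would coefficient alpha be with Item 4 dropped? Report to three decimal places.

Remaining items: Item 1, Item 2, Item 3 (k = 3).
Σσᵢ² = 2.277 + 1.113 + 1.831 = 5.221
total variance = 5.221 + 2 × 0.835 = 6.891
α (item deleted) = (3/2)·(1 − 5.221/6.891) = 0.364

coefficient alpha = 0.364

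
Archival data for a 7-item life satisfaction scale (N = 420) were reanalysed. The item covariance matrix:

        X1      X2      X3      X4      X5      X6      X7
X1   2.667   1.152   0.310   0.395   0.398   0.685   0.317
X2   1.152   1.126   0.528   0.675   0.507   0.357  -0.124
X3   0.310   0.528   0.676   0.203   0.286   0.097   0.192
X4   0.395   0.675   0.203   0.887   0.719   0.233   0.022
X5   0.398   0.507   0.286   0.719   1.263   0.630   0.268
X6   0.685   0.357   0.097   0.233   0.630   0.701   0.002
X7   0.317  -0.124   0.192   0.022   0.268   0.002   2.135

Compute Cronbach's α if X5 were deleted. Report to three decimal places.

α = 0.662

Remaining items: X1, X2, X3, X4, X6, X7 (k = 6).
ΣVar(i) = 2.667 + 1.126 + 0.676 + 0.887 + 0.701 + 2.135 = 8.192
σ²_T = 8.192 + 2 × 5.044 = 18.280
α (item deleted) = (6/5)·(1 − 8.192/18.280) = 0.662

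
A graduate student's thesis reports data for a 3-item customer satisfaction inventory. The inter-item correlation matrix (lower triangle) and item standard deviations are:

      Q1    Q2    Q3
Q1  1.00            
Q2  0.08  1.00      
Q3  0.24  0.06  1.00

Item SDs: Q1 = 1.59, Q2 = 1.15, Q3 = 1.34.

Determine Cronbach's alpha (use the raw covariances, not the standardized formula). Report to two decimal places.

Cronbach's alpha = 0.31

Σσ²ᵢ = 1.59² + 1.15² + 1.34² = 5.6462
Covariances σ_ij = r_ij · s_i · s_j:
  σ(Q1,Q2) = 0.08 × 1.59 × 1.15 = 0.1463
  σ(Q1,Q3) = 0.24 × 1.59 × 1.34 = 0.5113
  σ(Q2,Q3) = 0.06 × 1.15 × 1.34 = 0.0925
σ²_T = Σσ²ᵢ + 2·Σσ_ij = 5.6462 + 2 × 0.7501 = 7.1464
α = (3/2)·(1 − 5.6462/7.1464) = 0.31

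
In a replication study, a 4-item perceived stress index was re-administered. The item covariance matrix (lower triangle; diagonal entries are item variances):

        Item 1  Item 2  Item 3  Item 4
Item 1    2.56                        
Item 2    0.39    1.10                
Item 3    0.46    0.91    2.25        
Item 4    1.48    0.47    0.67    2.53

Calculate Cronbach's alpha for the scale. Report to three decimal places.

Cronbach's alpha = 0.679

sum of item variances = 2.56 + 1.10 + 2.25 + 2.53 = 8.44
Σ_{i<j} σ_ij = 4.38
Var(T) = 8.44 + 2 × 4.38 = 17.20
α = (k/(k−1))·(1 − sum of item variances/Var(T)) = (4/3)·(1 − 8.44/17.20) = 0.679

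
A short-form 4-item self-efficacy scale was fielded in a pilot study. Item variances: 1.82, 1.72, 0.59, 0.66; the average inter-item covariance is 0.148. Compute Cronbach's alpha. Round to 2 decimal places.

Cronbach's alpha = 0.36

ΣVar(i) = 1.82 + 1.72 + 0.59 + 0.66 = 4.79
Sum of the 6 distinct covariances = 6 × 0.148 = 0.888
Var(T) = ΣVar(i) + 2·Σcov = 4.79 + 2 × 0.888 = 6.566
α = (4/3)·(1 − 4.79/6.566) = 0.36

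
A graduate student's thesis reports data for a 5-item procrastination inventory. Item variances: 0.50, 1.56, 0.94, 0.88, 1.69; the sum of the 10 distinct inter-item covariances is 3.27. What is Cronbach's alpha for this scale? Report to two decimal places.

Cronbach's alpha = 0.68

sum of item variances = 0.50 + 1.56 + 0.94 + 0.88 + 1.69 = 5.57
Sum of distinct covariances = 3.27
σ²_T = sum of item variances + 2·Σcov = 5.57 + 2 × 3.27 = 12.11
α = (5/4)·(1 − 5.57/12.11) = 0.68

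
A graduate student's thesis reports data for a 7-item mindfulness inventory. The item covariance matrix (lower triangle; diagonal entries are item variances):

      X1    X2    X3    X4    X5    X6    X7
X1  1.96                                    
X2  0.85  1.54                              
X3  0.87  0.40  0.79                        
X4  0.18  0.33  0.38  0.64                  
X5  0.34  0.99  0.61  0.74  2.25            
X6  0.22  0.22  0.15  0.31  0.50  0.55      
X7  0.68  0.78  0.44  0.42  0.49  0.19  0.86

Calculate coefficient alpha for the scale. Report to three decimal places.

ΣVar(i) = 1.96 + 1.54 + 0.79 + 0.64 + 2.25 + 0.55 + 0.86 = 8.59
Σ_{i<j} σ_ij = 10.09
σ²_T = 8.59 + 2 × 10.09 = 28.77
α = (k/(k−1))·(1 − ΣVar(i)/σ²_T) = (7/6)·(1 − 8.59/28.77) = 0.818

α = 0.818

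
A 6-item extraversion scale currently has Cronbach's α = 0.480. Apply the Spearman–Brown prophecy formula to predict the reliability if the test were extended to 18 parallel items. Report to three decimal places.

predicted reliability = 0.735

Length factor m = 18/6 = 3.0000
α' = m·α / (1 + (m−1)·α)
   = 18/6 × 0.480 / (1 + (18/6 − 1) × 0.480)
   = 1.4400 / 1.9600 = 0.735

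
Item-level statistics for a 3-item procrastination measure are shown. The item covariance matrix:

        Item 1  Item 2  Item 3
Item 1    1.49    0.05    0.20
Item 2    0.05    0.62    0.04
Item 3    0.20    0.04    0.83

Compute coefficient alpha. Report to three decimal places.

coefficient alpha = 0.247

sum of item variances = 1.49 + 0.62 + 0.83 = 2.94
Sum of off-diagonal covariances = 0.29
total variance = 2.94 + 2 × 0.29 = 3.52
α = (k/(k−1))·(1 − sum of item variances/total variance) = (3/2)·(1 − 2.94/3.52) = 0.247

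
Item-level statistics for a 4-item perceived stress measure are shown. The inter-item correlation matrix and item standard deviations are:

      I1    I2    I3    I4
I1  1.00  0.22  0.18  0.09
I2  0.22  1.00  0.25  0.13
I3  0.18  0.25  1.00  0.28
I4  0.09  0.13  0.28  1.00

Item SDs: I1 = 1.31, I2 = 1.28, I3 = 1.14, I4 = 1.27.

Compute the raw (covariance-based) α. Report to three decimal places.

Σσ²ᵢ = 1.31² + 1.28² + 1.14² + 1.27² = 6.2670
Covariances σ_ij = r_ij · s_i · s_j:
  σ(I1,I2) = 0.22 × 1.31 × 1.28 = 0.3689
  σ(I1,I3) = 0.18 × 1.31 × 1.14 = 0.2688
  σ(I1,I4) = 0.09 × 1.31 × 1.27 = 0.1497
  σ(I2,I3) = 0.25 × 1.28 × 1.14 = 0.3648
  σ(I2,I4) = 0.13 × 1.28 × 1.27 = 0.2113
  σ(I3,I4) = 0.28 × 1.14 × 1.27 = 0.4054
σ²_T = Σσ²ᵢ + 2·Σσ_ij = 6.2670 + 2 × 1.7689 = 9.8048
α = (4/3)·(1 − 6.2670/9.8048) = 0.481

α = 0.481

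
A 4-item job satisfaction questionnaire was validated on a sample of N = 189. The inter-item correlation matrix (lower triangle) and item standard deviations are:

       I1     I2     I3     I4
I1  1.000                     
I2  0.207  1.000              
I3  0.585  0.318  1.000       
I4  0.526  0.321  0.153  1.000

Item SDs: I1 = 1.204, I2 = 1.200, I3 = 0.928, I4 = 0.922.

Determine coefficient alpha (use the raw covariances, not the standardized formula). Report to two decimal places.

Σσ²ᵢ = 1.204² + 1.200² + 0.928² + 0.922² = 4.6009
Covariances σ_ij = r_ij · s_i · s_j:
  σ(I1,I2) = 0.207 × 1.204 × 1.200 = 0.2991
  σ(I1,I3) = 0.585 × 1.204 × 0.928 = 0.6536
  σ(I1,I4) = 0.526 × 1.204 × 0.922 = 0.5839
  σ(I2,I3) = 0.318 × 1.200 × 0.928 = 0.3541
  σ(I2,I4) = 0.321 × 1.200 × 0.922 = 0.3552
  σ(I3,I4) = 0.153 × 0.928 × 0.922 = 0.1309
σ²_T = Σσ²ᵢ + 2·Σσ_ij = 4.6009 + 2 × 2.3768 = 9.3545
α = (4/3)·(1 − 4.6009/9.3545) = 0.68

α = 0.68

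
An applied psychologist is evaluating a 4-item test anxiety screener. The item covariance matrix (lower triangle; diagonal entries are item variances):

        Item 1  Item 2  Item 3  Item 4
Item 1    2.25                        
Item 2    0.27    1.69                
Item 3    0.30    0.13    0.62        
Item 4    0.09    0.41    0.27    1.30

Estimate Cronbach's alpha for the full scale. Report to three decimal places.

Cronbach's alpha = 0.445

ΣVar(i) = 2.25 + 1.69 + 0.62 + 1.30 = 5.86
Σ_{i<j} σ_ij = 1.47
total variance = 5.86 + 2 × 1.47 = 8.80
α = (k/(k−1))·(1 − ΣVar(i)/total variance) = (4/3)·(1 − 5.86/8.80) = 0.445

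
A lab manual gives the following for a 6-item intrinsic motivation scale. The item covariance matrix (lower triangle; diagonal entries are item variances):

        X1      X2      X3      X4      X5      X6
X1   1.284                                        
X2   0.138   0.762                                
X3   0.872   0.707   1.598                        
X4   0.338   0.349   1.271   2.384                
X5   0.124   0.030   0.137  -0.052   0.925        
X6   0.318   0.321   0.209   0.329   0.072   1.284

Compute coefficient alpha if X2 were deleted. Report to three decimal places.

coefficient alpha = 0.615

Remaining items: X1, X3, X4, X5, X6 (k = 5).
ΣVar(i) = 1.284 + 1.598 + 2.384 + 0.925 + 1.284 = 7.475
Var(T) = 7.475 + 2 × 3.618 = 14.711
α (item deleted) = (5/4)·(1 − 7.475/14.711) = 0.615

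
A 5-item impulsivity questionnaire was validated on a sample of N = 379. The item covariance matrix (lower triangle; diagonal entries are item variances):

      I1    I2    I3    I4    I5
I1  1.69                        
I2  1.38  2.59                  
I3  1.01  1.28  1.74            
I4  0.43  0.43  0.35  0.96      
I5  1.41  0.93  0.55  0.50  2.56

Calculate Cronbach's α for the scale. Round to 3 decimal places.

Σσ²ᵢ = 1.69 + 2.59 + 1.74 + 0.96 + 2.56 = 9.54
Σ_{i<j} σ_ij = 8.27
total variance = 9.54 + 2 × 8.27 = 26.08
α = (k/(k−1))·(1 − Σσ²ᵢ/total variance) = (5/4)·(1 − 9.54/26.08) = 0.793

Cronbach's α = 0.793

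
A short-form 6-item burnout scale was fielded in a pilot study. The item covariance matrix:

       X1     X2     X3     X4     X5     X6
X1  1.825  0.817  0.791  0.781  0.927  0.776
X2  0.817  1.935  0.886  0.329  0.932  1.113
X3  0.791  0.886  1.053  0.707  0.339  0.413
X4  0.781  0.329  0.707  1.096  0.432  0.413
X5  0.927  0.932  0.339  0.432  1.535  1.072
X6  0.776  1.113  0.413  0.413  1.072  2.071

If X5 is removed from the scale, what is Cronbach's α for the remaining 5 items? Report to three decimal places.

Remaining items: X1, X2, X3, X4, X6 (k = 5).
ΣVar(i) = 1.825 + 1.935 + 1.053 + 1.096 + 2.071 = 7.980
Var(T) = 7.980 + 2 × 7.026 = 22.032
α (item deleted) = (5/4)·(1 − 7.980/22.032) = 0.797

α = 0.797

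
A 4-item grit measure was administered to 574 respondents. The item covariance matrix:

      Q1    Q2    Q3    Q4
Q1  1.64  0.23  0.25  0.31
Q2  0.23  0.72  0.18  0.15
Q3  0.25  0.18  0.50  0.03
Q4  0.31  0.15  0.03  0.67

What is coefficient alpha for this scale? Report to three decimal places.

ΣVar(i) = 1.64 + 0.72 + 0.50 + 0.67 = 3.53
Σ_{i<j} σ_ij = 1.15
σ²_total = 3.53 + 2 × 1.15 = 5.83
α = (k/(k−1))·(1 − ΣVar(i)/σ²_total) = (4/3)·(1 − 3.53/5.83) = 0.526

α = 0.526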